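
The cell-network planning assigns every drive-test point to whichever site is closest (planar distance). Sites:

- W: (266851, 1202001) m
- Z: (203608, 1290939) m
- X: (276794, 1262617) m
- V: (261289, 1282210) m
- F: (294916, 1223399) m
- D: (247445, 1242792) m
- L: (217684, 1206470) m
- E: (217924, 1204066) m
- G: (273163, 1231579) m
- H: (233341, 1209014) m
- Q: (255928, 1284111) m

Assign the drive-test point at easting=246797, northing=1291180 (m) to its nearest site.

Squared distances to each site:
W: 8355056957.000; Z: 1865347802.000; X: 1715664978.000; V: 290478964.000; F: 6909702122.000; D: 2341818448.000; L: 8023350869.000; E: 8422499125.000; G: 4247445157.000; H: 6932315492.000; Q: 133345922.000.
Minimum at Q.

Q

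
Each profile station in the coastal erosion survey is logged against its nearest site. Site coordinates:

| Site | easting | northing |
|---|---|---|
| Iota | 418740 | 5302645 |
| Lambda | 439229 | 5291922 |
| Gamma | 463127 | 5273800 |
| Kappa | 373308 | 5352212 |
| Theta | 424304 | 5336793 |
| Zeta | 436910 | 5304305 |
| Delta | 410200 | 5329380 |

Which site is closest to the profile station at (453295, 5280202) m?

Squared distances to each site:
Iota: 1697736274.000; Lambda: 335210756.000; Gamma: 137653828.000; Kappa: 11583360269.000; Theta: 4043019362.000; Zeta: 849422834.000; Delta: 4275654709.000.
Minimum at Gamma.

Gamma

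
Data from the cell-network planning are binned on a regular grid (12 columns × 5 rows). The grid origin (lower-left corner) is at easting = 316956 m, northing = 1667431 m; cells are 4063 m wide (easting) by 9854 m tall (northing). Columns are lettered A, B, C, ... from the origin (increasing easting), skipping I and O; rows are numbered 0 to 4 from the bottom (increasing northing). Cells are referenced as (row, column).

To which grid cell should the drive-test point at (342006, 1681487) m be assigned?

(1, G)

Column index: ⌊(342006 − 316956) / 4063⌋ = ⌊6.165⌋ = 6 → column G
Row offset from origin: ⌊(1681487 − 1667431) / 9854⌋ = ⌊1.426⌋ = 1 → row 1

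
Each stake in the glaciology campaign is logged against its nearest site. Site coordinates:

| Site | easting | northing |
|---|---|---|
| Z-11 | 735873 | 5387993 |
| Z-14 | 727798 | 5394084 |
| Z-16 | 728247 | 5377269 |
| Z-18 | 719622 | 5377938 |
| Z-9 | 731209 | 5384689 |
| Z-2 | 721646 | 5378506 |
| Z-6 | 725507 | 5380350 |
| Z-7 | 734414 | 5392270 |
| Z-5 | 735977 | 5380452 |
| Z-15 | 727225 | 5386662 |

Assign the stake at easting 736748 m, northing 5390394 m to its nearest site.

Z-11

Squared distances to each site:
Z-11: 6530426.000; Z-14: 93718600.000; Z-16: 244532626.000; Z-18: 448451812.000; Z-9: 63227546.000; Z-2: 369394948.000; Z-6: 227242017.000; Z-7: 8966932.000; Z-5: 99437805.000; Z-15: 104615353.000.
Minimum at Z-11.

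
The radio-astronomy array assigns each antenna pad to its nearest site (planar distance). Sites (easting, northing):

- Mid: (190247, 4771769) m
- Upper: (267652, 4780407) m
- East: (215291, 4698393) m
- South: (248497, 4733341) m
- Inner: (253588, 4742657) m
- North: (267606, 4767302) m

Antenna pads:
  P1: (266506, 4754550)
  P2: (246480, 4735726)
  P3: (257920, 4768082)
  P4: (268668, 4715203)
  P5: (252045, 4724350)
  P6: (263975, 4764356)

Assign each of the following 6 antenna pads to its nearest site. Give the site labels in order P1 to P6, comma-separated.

North, South, North, South, South, North

P1 → North (d²=163823504.00)
P2 → South (d²=9756514.00)
P3 → North (d²=94426996.00)
P4 → South (d²=735856285.00)
P5 → South (d²=93426385.00)
P6 → North (d²=21863077.00)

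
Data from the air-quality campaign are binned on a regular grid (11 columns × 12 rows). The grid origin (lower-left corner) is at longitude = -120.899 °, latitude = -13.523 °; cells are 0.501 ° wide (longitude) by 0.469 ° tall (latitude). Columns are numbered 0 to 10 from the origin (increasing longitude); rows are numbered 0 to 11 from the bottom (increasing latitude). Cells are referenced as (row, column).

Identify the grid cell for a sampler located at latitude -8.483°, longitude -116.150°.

(10, 9)

Column index: ⌊(-116.150 − -120.899) / 0.501⌋ = ⌊9.479⌋ = 9
Row offset from origin: ⌊(-8.483 − -13.523) / 0.469⌋ = ⌊10.746⌋ = 10 → row 10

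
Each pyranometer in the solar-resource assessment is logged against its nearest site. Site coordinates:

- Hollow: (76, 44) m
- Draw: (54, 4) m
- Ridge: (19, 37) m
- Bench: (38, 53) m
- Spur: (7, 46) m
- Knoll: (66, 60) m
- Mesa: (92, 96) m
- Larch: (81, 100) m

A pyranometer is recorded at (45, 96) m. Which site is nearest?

Squared distances to each site:
Hollow: 3665.000; Draw: 8545.000; Ridge: 4157.000; Bench: 1898.000; Spur: 3944.000; Knoll: 1737.000; Mesa: 2209.000; Larch: 1312.000.
Minimum at Larch.

Larch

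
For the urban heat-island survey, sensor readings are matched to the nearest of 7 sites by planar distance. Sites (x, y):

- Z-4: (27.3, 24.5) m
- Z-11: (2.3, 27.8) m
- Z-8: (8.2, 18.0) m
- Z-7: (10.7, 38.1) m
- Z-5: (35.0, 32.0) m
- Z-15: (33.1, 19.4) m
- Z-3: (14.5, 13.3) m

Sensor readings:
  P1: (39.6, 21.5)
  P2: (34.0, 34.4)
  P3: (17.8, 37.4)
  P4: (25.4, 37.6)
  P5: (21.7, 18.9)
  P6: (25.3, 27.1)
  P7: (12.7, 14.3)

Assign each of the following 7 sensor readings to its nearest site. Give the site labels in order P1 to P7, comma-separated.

P1 → Z-15 (d²=46.66)
P2 → Z-5 (d²=6.76)
P3 → Z-7 (d²=50.90)
P4 → Z-5 (d²=123.52)
P5 → Z-4 (d²=62.72)
P6 → Z-4 (d²=10.76)
P7 → Z-3 (d²=4.24)

Z-15, Z-5, Z-7, Z-5, Z-4, Z-4, Z-3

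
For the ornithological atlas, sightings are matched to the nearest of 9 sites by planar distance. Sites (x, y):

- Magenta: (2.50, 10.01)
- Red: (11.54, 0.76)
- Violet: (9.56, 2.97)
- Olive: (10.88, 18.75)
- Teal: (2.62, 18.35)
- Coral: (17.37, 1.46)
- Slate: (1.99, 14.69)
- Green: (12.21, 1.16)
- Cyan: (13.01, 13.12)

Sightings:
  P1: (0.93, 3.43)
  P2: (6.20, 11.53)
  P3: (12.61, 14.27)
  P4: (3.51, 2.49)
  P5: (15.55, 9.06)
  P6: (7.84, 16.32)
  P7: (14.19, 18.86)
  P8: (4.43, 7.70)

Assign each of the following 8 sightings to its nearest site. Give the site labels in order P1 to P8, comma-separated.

Magenta, Magenta, Cyan, Violet, Cyan, Olive, Olive, Magenta

P1 → Magenta (d²=45.76)
P2 → Magenta (d²=16.00)
P3 → Cyan (d²=1.48)
P4 → Violet (d²=36.83)
P5 → Cyan (d²=22.94)
P6 → Olive (d²=15.15)
P7 → Olive (d²=10.97)
P8 → Magenta (d²=9.06)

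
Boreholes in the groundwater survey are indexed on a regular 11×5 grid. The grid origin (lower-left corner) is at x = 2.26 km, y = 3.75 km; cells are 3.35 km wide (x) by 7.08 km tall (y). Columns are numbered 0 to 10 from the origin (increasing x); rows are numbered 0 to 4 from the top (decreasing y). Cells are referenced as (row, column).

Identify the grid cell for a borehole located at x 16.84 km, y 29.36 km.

(1, 4)

Column index: ⌊(16.84 − 2.26) / 3.35⌋ = ⌊4.352⌋ = 4
Row offset from origin: ⌊(29.36 − 3.75) / 7.08⌋ = ⌊3.617⌋ = 3 → row 1 (counted from top)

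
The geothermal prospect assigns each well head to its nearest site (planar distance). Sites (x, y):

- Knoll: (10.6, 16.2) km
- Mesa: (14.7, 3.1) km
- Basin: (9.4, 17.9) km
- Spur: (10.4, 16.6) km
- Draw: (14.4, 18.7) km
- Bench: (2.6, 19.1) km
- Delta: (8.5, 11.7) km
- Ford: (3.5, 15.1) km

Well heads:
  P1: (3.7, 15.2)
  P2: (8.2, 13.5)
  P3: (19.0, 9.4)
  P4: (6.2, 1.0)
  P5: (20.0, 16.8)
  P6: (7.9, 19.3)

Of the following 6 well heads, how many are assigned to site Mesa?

2

P1 → Ford
P2 → Delta
P3 → Mesa
P4 → Mesa
P5 → Draw
P6 → Basin
2 of the 6 go to Mesa.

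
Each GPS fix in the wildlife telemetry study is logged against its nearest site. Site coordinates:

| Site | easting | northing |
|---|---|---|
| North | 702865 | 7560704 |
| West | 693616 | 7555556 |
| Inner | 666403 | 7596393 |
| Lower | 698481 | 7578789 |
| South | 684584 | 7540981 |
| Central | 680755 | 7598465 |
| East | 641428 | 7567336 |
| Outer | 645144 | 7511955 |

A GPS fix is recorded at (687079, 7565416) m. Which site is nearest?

Squared distances to each site:
North: 271400740.000; West: 139951969.000; Inner: 1387071505.000; Lower: 308842733.000; South: 603294250.000; Central: 1132229377.000; East: 2087700201.000; Outer: 4616622746.000.
Minimum at West.

West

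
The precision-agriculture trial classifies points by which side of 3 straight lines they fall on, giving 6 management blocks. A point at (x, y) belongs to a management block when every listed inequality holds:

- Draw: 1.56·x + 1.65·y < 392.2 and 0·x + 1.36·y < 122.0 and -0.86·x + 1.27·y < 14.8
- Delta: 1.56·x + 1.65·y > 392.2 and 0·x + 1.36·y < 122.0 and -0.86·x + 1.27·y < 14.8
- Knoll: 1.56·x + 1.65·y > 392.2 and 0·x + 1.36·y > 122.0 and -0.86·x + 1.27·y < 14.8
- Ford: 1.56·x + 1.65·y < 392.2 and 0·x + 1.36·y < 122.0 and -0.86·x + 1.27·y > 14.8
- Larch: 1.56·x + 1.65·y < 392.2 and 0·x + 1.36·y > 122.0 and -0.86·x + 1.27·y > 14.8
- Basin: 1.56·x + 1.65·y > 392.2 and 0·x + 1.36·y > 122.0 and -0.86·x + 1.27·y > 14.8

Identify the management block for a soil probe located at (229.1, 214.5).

1.56·229.1 + 1.65·214.5 = 711.321, which is > 392.2
0·229.1 + 1.36·214.5 = 291.720, which is > 122.0
-0.86·229.1 + 1.27·214.5 = 75.389, which is > 14.8
This sign pattern matches Basin.

Basin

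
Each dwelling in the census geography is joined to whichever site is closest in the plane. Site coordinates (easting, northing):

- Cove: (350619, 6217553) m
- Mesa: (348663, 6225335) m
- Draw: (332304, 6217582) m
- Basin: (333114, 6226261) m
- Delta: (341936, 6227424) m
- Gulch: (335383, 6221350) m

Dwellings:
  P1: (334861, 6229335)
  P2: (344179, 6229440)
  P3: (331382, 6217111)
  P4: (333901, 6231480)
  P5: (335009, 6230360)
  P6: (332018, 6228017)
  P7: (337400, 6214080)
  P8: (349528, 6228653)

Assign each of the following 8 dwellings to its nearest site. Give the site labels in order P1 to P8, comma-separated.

Basin, Delta, Draw, Basin, Basin, Basin, Draw, Mesa

P1 → Basin (d²=12501485.00)
P2 → Delta (d²=9095305.00)
P3 → Draw (d²=1071925.00)
P4 → Basin (d²=27857330.00)
P5 → Basin (d²=20392826.00)
P6 → Basin (d²=4284752.00)
P7 → Draw (d²=38233220.00)
P8 → Mesa (d²=11757349.00)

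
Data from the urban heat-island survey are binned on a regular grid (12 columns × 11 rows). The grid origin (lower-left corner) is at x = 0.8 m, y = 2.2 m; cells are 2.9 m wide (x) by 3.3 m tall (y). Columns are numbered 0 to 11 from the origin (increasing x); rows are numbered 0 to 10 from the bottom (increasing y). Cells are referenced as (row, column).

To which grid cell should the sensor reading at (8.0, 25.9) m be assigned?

(7, 2)

Column index: ⌊(8.0 − 0.8) / 2.9⌋ = ⌊2.483⌋ = 2
Row offset from origin: ⌊(25.9 − 2.2) / 3.3⌋ = ⌊7.182⌋ = 7 → row 7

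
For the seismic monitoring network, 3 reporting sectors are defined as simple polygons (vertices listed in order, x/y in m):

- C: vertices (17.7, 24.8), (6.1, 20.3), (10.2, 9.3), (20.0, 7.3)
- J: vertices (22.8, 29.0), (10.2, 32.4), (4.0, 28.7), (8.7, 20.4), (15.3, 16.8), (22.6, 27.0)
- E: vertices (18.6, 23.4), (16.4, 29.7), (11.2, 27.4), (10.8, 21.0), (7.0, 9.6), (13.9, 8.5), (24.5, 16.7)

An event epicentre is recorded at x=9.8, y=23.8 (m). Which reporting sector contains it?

Cast a ray rightward from (9.8, 23.8). For each polygon, the edges (by vertex number in listed order) whose endpoints lie on opposite sides of y = 23.8, where each meets that height, and whether that is right or left of the point:
C: 1–2 at x≈15.12 (right), 4–1 at x≈17.83 (right) → 2 crossings.
J: 3–4 at x≈6.77 (left), 5–6 at x≈20.31 (right) → 1 crossing.
E: 1–2 at x≈18.46 (right), 3–4 at x≈10.97 (right) → 2 crossings.
Only J has an odd count, so the point is inside J.

J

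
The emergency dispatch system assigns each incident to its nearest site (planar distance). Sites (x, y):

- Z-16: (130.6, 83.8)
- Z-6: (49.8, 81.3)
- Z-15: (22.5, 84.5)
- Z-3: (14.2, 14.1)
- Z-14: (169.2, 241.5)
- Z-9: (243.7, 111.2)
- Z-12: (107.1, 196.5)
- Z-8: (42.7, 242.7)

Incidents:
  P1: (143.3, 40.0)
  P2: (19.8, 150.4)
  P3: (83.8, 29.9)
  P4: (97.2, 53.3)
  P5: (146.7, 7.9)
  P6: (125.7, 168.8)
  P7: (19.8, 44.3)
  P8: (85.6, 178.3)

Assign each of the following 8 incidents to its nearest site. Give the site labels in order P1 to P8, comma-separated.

P1 → Z-16 (d²=2079.73)
P2 → Z-15 (d²=4350.10)
P3 → Z-6 (d²=3797.96)
P4 → Z-16 (d²=2045.81)
P5 → Z-16 (d²=6020.02)
P6 → Z-12 (d²=1113.25)
P7 → Z-3 (d²=943.40)
P8 → Z-12 (d²=793.49)

Z-16, Z-15, Z-6, Z-16, Z-16, Z-12, Z-3, Z-12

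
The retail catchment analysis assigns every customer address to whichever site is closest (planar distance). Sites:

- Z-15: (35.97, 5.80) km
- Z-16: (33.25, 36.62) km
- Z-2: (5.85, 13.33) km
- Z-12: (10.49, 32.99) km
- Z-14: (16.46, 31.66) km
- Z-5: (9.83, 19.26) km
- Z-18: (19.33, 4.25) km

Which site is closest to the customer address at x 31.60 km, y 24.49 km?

Z-16

Squared distances to each site:
Z-15: 368.413; Z-16: 149.859; Z-2: 787.608; Z-12: 517.882; Z-14: 280.629; Z-5: 501.286; Z-18: 560.211.
Minimum at Z-16.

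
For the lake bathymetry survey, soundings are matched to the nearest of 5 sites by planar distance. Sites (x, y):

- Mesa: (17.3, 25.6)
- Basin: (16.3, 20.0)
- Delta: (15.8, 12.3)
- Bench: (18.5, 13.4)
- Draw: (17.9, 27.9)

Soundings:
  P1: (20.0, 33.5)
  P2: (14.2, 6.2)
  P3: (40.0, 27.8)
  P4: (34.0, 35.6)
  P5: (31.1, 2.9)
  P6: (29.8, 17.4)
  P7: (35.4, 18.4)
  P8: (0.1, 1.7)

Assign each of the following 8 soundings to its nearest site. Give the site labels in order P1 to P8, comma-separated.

P1 → Draw (d²=35.77)
P2 → Delta (d²=39.77)
P3 → Draw (d²=488.42)
P4 → Draw (d²=318.50)
P5 → Bench (d²=269.01)
P6 → Bench (d²=143.69)
P7 → Bench (d²=310.61)
P8 → Delta (d²=358.85)

Draw, Delta, Draw, Draw, Bench, Bench, Bench, Delta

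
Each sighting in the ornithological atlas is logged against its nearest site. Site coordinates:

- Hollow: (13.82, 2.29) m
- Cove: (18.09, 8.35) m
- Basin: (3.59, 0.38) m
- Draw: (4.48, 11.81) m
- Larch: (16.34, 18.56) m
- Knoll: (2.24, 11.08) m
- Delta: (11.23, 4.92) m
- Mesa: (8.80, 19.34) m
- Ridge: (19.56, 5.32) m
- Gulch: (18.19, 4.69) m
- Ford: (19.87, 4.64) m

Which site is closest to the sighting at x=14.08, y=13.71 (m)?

Larch

Squared distances to each site:
Hollow: 130.484; Cove: 44.810; Basin: 287.729; Draw: 95.770; Larch: 28.630; Knoll: 147.102; Delta: 85.387; Mesa: 59.575; Ridge: 100.422; Gulch: 98.253; Ford: 115.789.
Minimum at Larch.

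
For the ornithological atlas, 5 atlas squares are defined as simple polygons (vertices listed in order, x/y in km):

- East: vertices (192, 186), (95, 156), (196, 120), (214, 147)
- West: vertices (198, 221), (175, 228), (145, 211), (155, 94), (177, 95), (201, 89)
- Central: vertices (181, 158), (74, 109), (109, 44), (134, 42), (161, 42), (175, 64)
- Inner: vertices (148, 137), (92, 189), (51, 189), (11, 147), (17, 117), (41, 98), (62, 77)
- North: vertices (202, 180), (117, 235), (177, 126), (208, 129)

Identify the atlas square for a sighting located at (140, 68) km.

Cast a ray rightward from (140, 68). For each polygon, the edges (by vertex number in listed order) whose endpoints lie on opposite sides of y = 68, where each meets that height, and whether that is right or left of the point:
East: no edge straddles that height → 0 crossings.
West: no edge straddles that height → 0 crossings.
Central: 2–3 at x≈96.1 (left), 6–1 at x≈175.3 (right) → 1 crossing.
Inner: no edge straddles that height → 0 crossings.
North: no edge straddles that height → 0 crossings.
Only Central has an odd count, so the point is inside Central.

Central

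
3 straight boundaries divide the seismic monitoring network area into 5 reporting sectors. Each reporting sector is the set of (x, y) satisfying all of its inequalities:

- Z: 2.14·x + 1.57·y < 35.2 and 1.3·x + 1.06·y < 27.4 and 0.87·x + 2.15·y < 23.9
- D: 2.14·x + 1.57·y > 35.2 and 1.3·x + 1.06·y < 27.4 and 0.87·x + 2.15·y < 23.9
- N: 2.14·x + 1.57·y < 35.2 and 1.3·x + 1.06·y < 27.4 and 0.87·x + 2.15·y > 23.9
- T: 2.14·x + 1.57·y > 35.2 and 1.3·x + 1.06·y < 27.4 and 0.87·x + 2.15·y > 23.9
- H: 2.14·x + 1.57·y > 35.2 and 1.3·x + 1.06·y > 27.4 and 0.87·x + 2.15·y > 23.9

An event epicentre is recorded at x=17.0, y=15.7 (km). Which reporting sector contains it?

H

2.14·17.0 + 1.57·15.7 = 61.029, which is > 35.2
1.3·17.0 + 1.06·15.7 = 38.742, which is > 27.4
0.87·17.0 + 2.15·15.7 = 48.545, which is > 23.9
This sign pattern matches H.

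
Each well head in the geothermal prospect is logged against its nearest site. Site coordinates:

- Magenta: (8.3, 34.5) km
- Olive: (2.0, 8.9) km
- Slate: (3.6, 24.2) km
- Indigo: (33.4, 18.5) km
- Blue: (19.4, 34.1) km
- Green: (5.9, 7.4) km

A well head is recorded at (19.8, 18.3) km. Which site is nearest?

Indigo

Squared distances to each site:
Magenta: 394.690; Olive: 405.200; Slate: 297.250; Indigo: 185.000; Blue: 249.800; Green: 312.020.
Minimum at Indigo.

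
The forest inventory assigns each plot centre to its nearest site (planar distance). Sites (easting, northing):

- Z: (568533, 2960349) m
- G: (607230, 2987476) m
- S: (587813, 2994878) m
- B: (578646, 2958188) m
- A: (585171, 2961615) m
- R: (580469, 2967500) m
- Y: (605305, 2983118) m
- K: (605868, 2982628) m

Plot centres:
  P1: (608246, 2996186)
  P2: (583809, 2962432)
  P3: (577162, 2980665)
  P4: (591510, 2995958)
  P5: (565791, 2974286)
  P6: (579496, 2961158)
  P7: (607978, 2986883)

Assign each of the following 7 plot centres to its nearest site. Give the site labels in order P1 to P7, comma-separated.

G, A, R, S, Z, B, G

P1 → G (d²=76896356.00)
P2 → A (d²=2522533.00)
P3 → R (d²=184253474.00)
P4 → S (d²=14834209.00)
P5 → Z (d²=201758533.00)
P6 → B (d²=9543400.00)
P7 → G (d²=911153.00)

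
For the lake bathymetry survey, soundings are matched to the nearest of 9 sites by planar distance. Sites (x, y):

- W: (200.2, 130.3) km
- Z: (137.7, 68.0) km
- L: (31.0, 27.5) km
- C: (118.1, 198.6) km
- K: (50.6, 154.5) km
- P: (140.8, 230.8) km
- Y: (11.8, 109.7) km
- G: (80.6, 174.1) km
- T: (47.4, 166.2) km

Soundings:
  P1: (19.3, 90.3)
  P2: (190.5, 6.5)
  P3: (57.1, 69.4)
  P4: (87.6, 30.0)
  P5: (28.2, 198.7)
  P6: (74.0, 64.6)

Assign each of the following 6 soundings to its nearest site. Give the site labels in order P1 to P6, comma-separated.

P1 → Y (d²=432.61)
P2 → Z (d²=6570.09)
P3 → L (d²=2436.82)
P4 → L (d²=3209.81)
P5 → T (d²=1424.89)
P6 → L (d²=3225.41)

Y, Z, L, L, T, L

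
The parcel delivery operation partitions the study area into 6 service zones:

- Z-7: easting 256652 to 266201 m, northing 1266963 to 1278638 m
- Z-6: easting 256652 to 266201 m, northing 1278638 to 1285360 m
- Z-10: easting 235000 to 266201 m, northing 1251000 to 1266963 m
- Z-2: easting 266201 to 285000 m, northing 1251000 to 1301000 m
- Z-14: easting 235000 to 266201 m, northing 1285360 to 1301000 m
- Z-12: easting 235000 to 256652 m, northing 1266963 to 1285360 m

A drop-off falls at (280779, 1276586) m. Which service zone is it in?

Z-2

The point has easting = 280779 and northing = 1276586.
Only Z-2 satisfies 266201 ≤ easting ≤ 285000 and 1251000 ≤ northing ≤ 1301000.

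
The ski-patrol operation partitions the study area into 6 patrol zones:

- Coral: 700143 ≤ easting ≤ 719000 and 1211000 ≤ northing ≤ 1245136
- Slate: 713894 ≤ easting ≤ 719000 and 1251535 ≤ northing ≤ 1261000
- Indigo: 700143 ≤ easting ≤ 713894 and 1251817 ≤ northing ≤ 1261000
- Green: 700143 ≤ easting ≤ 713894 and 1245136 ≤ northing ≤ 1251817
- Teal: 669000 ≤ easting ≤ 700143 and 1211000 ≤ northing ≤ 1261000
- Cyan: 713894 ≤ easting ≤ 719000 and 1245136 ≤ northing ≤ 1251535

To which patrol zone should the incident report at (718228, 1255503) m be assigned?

The point has easting = 718228 and northing = 1255503.
Only Slate satisfies 713894 ≤ easting ≤ 719000 and 1251535 ≤ northing ≤ 1261000.

Slate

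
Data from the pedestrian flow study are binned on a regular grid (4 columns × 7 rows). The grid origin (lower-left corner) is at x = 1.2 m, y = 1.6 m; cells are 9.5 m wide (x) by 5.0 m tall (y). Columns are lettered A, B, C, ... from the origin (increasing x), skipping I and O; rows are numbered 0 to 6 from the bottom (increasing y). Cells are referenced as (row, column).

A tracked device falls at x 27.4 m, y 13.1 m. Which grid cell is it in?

Column index: ⌊(27.4 − 1.2) / 9.5⌋ = ⌊2.758⌋ = 2 → column C
Row offset from origin: ⌊(13.1 − 1.6) / 5.0⌋ = ⌊2.300⌋ = 2 → row 2

(2, C)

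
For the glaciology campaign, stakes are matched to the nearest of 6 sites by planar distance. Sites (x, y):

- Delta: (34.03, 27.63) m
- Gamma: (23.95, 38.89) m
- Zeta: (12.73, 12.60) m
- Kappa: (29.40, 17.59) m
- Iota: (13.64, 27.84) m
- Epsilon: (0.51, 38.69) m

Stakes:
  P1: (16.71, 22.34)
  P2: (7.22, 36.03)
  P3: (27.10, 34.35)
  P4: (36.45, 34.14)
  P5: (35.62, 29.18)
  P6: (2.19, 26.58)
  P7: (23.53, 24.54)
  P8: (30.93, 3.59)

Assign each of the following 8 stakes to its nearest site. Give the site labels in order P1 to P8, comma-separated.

Iota, Epsilon, Gamma, Delta, Delta, Iota, Kappa, Kappa

P1 → Iota (d²=39.67)
P2 → Epsilon (d²=52.10)
P3 → Gamma (d²=30.53)
P4 → Delta (d²=48.24)
P5 → Delta (d²=4.93)
P6 → Iota (d²=132.69)
P7 → Kappa (d²=82.76)
P8 → Kappa (d²=198.34)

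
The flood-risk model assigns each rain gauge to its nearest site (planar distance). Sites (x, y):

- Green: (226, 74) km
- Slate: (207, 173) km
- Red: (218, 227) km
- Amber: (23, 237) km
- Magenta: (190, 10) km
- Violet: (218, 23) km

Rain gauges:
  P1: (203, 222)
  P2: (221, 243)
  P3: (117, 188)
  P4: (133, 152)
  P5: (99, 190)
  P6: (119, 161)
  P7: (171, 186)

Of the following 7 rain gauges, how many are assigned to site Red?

2

P1 → Red
P2 → Red
P3 → Slate
P4 → Slate
P5 → Amber
P6 → Slate
P7 → Slate
2 of the 7 go to Red.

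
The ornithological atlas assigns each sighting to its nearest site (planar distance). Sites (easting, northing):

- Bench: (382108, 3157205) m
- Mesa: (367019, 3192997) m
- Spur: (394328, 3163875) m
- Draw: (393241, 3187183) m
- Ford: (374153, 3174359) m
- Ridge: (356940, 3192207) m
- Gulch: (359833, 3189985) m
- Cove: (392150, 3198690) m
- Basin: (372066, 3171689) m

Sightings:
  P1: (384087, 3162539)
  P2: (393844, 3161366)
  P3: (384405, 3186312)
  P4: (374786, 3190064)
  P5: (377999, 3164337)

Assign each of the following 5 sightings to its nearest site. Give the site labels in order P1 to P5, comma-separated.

P1 → Bench (d²=32367997.00)
P2 → Spur (d²=6529337.00)
P3 → Draw (d²=78833537.00)
P4 → Mesa (d²=68928778.00)
P5 → Bench (d²=67749305.00)

Bench, Spur, Draw, Mesa, Bench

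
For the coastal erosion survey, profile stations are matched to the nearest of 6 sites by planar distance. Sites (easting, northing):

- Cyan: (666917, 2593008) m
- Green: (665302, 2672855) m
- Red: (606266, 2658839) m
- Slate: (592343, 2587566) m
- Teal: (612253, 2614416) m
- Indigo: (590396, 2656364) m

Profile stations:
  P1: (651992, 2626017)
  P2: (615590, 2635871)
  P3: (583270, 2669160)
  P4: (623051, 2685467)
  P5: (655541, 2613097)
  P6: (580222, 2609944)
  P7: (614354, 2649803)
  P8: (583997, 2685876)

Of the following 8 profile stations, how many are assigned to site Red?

P1 → Cyan
P2 → Teal
P3 → Indigo
P4 → Red
P5 → Cyan
P6 → Slate
P7 → Red
P8 → Indigo
2 of the 8 go to Red.

2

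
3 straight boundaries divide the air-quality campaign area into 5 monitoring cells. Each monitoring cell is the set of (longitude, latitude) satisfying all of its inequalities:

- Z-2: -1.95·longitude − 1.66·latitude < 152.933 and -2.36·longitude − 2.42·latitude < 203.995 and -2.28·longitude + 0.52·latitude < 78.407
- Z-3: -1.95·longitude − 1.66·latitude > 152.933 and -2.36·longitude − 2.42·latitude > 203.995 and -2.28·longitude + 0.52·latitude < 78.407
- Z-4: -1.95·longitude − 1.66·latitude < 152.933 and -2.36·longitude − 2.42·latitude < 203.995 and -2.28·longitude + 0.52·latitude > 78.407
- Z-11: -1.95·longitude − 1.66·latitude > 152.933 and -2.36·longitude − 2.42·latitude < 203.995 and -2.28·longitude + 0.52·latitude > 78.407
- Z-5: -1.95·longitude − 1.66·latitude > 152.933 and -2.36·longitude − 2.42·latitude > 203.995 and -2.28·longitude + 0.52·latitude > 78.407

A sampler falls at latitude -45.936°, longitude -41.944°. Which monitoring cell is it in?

-1.95·-41.944 − 1.66·-45.936 = 158.045, which is > 152.933
-2.36·-41.944 − 2.42·-45.936 = 210.153, which is > 203.995
-2.28·-41.944 + 0.52·-45.936 = 71.746, which is < 78.407
This sign pattern matches Z-3.

Z-3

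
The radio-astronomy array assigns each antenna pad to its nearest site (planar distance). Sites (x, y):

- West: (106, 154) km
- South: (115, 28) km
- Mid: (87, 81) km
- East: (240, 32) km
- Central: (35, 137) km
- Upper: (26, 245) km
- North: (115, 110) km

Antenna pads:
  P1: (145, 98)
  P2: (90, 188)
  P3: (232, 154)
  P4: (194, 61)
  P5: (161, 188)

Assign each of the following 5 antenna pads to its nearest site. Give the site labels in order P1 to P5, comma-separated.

North, West, East, East, West

P1 → North (d²=1044.00)
P2 → West (d²=1412.00)
P3 → East (d²=14948.00)
P4 → East (d²=2957.00)
P5 → West (d²=4181.00)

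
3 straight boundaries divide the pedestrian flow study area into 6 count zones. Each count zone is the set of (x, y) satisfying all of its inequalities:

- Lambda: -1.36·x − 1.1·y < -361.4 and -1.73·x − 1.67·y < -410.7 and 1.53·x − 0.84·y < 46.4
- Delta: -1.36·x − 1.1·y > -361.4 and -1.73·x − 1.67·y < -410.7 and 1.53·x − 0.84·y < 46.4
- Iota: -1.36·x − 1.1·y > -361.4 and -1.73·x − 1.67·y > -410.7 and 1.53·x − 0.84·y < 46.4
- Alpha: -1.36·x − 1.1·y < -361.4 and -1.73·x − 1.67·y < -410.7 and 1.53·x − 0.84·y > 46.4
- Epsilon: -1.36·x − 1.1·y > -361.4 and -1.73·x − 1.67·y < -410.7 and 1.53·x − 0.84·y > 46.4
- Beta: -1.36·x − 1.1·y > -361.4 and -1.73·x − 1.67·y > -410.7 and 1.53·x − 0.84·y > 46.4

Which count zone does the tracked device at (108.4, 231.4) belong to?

Lambda

-1.36·108.4 − 1.1·231.4 = -401.964, which is < -361.4
-1.73·108.4 − 1.67·231.4 = -573.970, which is < -410.7
1.53·108.4 − 0.84·231.4 = -28.524, which is < 46.4
This sign pattern matches Lambda.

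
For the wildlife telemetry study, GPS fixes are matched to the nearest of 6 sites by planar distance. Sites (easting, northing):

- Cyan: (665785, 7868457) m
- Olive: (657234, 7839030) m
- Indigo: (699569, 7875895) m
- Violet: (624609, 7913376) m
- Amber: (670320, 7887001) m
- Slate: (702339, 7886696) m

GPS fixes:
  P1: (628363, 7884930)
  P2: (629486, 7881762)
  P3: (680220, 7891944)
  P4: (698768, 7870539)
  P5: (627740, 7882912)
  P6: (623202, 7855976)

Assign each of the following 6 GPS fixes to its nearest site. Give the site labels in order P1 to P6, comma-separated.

P1 → Violet (d²=823267432.00)
P2 → Violet (d²=1023230125.00)
P3 → Amber (d²=122443249.00)
P4 → Indigo (d²=29328337.00)
P5 → Violet (d²=937858457.00)
P6 → Olive (d²=1445343940.00)

Violet, Violet, Amber, Indigo, Violet, Olive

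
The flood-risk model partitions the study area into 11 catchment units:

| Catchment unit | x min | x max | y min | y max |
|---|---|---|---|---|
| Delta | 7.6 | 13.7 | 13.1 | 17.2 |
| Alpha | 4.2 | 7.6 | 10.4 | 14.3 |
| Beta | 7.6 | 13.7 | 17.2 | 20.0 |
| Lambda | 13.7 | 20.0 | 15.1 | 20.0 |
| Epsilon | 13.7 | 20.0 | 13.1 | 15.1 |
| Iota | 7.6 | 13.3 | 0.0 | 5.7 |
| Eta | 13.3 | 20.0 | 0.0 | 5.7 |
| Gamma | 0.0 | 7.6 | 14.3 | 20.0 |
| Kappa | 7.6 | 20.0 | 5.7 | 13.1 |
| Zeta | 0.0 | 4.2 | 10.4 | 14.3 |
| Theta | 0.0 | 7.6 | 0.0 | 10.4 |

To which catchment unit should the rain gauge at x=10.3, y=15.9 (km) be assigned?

Delta

The point has x = 10.3 and y = 15.9.
Only Delta satisfies 7.6 ≤ x ≤ 13.7 and 13.1 ≤ y ≤ 17.2.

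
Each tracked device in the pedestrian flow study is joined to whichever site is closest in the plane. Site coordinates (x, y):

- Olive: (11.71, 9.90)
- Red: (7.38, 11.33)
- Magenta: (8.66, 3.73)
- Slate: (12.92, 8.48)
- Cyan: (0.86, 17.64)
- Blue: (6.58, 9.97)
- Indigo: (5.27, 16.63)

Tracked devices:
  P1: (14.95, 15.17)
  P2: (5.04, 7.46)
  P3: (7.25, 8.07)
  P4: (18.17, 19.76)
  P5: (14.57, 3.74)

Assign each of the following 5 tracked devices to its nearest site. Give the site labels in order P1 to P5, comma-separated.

P1 → Olive (d²=38.27)
P2 → Blue (d²=8.67)
P3 → Blue (d²=4.06)
P4 → Olive (d²=138.95)
P5 → Slate (d²=25.19)

Olive, Blue, Blue, Olive, Slate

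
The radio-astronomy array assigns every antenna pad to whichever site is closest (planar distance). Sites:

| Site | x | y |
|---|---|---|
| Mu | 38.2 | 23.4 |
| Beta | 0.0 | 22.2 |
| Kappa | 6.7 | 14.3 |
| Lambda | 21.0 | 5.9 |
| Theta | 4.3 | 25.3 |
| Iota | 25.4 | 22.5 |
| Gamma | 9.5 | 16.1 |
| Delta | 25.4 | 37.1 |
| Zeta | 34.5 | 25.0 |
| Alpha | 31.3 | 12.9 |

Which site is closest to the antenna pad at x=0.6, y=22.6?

Squared distances to each site:
Mu: 1414.400; Beta: 0.520; Kappa: 106.100; Lambda: 695.050; Theta: 20.980; Iota: 615.050; Gamma: 121.460; Delta: 825.290; Zeta: 1154.970; Alpha: 1036.580.
Minimum at Beta.

Beta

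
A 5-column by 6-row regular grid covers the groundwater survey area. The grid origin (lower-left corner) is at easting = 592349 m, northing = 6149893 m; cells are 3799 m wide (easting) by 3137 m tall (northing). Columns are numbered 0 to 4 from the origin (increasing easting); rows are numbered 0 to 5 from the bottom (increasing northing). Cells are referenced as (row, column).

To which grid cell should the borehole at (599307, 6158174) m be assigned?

Column index: ⌊(599307 − 592349) / 3799⌋ = ⌊1.832⌋ = 1
Row offset from origin: ⌊(6158174 − 6149893) / 3137⌋ = ⌊2.640⌋ = 2 → row 2

(2, 1)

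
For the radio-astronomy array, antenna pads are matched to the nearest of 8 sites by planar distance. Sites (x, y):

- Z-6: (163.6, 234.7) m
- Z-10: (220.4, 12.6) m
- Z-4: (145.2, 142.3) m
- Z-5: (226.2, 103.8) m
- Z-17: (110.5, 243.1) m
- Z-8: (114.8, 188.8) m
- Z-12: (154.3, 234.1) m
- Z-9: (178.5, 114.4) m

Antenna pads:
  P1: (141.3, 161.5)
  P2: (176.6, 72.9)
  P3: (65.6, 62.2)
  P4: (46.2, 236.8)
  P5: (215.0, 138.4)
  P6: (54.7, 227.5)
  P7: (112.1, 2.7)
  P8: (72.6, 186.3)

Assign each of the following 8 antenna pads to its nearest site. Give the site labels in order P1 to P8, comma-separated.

Z-4, Z-9, Z-4, Z-17, Z-5, Z-17, Z-10, Z-8

P1 → Z-4 (d²=383.85)
P2 → Z-9 (d²=1725.86)
P3 → Z-4 (d²=12752.17)
P4 → Z-17 (d²=4174.18)
P5 → Z-5 (d²=1322.60)
P6 → Z-17 (d²=3357.00)
P7 → Z-10 (d²=11826.90)
P8 → Z-8 (d²=1787.09)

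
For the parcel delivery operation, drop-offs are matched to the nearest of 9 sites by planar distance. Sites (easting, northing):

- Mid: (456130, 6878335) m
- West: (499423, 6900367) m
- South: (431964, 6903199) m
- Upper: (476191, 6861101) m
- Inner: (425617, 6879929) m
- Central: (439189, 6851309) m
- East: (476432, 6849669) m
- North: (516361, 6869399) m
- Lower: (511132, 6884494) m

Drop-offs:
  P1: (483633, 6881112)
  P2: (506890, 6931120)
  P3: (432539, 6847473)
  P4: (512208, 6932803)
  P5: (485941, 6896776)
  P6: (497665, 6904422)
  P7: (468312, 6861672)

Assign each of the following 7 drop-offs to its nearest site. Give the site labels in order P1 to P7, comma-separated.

P1 → Upper (d²=455823485.00)
P2 → West (d²=1001503098.00)
P3 → Central (d²=58937396.00)
P4 → West (d²=1215550321.00)
P5 → West (d²=194659605.00)
P6 → West (d²=19533589.00)
P7 → Upper (d²=62404682.00)

Upper, West, Central, West, West, West, Upper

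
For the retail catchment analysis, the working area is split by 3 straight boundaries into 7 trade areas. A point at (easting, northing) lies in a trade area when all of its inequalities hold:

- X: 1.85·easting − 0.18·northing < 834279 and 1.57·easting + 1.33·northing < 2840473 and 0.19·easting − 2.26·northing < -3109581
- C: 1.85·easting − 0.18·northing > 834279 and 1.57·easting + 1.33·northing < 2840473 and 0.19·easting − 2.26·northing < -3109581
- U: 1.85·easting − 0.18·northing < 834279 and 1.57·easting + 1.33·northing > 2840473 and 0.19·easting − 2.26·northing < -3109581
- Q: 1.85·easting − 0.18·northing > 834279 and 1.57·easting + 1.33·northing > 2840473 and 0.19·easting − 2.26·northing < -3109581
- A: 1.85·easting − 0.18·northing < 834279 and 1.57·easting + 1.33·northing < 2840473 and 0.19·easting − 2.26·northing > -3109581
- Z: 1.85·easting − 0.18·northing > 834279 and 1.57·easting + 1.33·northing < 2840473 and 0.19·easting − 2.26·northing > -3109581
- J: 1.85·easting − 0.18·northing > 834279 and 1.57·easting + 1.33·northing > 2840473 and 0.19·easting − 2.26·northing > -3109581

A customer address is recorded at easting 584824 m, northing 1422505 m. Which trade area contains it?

A

1.85·584824 − 0.18·1422505 = 825873.500, which is < 834279
1.57·584824 + 1.33·1422505 = 2810105.330, which is < 2840473
0.19·584824 − 2.26·1422505 = -3103744.740, which is > -3109581
This sign pattern matches A.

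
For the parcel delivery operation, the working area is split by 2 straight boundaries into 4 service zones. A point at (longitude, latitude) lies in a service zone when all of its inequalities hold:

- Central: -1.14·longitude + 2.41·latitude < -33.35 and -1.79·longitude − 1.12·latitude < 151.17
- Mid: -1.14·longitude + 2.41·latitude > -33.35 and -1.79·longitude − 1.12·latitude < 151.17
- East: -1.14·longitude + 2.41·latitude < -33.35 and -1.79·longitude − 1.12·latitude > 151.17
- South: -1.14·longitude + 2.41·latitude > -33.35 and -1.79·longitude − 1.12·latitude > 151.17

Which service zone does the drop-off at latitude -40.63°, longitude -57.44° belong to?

Mid

-1.14·-57.44 + 2.41·-40.63 = -32.437, which is > -33.35
-1.79·-57.44 − 1.12·-40.63 = 148.323, which is < 151.17
This sign pattern matches Mid.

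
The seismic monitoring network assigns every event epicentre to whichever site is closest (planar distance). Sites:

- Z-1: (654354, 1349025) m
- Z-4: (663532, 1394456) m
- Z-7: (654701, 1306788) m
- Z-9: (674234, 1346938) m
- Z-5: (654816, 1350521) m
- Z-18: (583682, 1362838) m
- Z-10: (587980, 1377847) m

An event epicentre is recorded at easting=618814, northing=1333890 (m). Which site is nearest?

Squared distances to each site:
Z-1: 1492159825.000; Z-4: 5667939880.000; Z-7: 2022395173.000; Z-9: 3241626704.000; Z-5: 1572734165.000; Z-18: 2072244128.000; Z-10: 2882953405.000.
Minimum at Z-1.

Z-1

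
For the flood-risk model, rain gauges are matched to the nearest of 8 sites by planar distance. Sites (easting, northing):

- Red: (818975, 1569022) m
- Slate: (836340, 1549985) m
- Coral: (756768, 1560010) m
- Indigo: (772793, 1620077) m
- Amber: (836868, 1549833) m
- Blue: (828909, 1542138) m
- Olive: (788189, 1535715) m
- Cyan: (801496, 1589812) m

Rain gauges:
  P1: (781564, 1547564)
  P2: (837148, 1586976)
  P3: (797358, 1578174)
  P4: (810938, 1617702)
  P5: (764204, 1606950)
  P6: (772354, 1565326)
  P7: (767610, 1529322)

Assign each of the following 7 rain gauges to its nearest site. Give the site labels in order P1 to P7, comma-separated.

Olive, Red, Cyan, Cyan, Indigo, Coral, Olive

P1 → Olive (d²=184289426.00)
P2 → Red (d²=652604045.00)
P3 → Cyan (d²=152566088.00)
P4 → Cyan (d²=867003464.00)
P5 → Indigo (d²=246089050.00)
P6 → Coral (d²=271183252.00)
P7 → Olive (d²=464365690.00)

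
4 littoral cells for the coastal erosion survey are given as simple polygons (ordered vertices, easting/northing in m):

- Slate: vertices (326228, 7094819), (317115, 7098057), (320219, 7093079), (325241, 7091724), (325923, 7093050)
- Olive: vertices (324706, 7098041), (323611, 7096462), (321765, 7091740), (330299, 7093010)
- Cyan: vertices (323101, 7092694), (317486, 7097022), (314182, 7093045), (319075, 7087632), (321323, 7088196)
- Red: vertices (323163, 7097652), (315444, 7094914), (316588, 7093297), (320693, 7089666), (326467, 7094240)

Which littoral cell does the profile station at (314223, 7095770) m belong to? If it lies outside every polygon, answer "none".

Cast a ray rightward from (314223, 7095770). For each polygon, the edges (by vertex number in listed order) whose endpoints lie on opposite sides of northing = 7095770, where each meets that height, and whether that is right or left of the point:
Slate: 1–2 at easting≈323551.5 (right), 2–3 at easting≈318541.0 (right) → 2 crossings.
Olive: 2–3 at easting≈323340.5 (right), 4–1 at easting≈327230.7 (right) → 2 crossings.
Cyan: 1–2 at easting≈319110.3 (right), 2–3 at easting≈316445.9 (right) → 2 crossings.
Red: 1–2 at easting≈317857.2 (right), 5–1 at easting≈324985.4 (right) → 2 crossings.
All counts are even, so the point lies outside every listed polygon.

none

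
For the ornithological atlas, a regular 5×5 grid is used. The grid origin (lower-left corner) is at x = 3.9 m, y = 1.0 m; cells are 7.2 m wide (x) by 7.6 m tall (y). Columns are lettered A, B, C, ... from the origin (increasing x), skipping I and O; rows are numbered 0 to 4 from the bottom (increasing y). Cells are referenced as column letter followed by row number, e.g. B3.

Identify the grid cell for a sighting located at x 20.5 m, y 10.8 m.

C1

Column index: ⌊(20.5 − 3.9) / 7.2⌋ = ⌊2.306⌋ = 2 → column C
Row offset from origin: ⌊(10.8 − 1.0) / 7.6⌋ = ⌊1.289⌋ = 1 → row 1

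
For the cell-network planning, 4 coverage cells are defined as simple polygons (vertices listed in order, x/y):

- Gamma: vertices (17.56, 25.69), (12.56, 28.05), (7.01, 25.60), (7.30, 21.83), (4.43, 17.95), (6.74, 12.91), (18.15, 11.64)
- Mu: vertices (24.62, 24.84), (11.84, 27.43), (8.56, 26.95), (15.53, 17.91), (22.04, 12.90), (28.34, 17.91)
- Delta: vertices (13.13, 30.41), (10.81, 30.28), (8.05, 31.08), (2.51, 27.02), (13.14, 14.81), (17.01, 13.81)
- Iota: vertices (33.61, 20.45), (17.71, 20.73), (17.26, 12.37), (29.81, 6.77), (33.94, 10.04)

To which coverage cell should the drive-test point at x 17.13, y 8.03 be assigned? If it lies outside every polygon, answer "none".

none

Cast a ray rightward from (17.13, 8.03). For each polygon, the edges (by vertex number in listed order) whose endpoints lie on opposite sides of y = 8.03, where each meets that height, and whether that is right or left of the point:
Gamma: no edge straddles that height → 0 crossings.
Mu: no edge straddles that height → 0 crossings.
Delta: no edge straddles that height → 0 crossings.
Iota: 3–4 at x≈26.986 (right), 4–5 at x≈31.401 (right) → 2 crossings.
All counts are even, so the point lies outside every listed polygon.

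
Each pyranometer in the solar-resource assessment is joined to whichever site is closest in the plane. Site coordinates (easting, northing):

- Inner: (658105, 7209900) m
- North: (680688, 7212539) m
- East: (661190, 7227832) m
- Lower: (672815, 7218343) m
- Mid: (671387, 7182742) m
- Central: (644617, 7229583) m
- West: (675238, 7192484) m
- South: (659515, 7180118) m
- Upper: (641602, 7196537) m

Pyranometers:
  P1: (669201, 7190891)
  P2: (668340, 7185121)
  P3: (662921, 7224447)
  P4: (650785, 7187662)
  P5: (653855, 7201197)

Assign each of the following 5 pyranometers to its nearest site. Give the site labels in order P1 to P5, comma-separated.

P1 → West (d²=38983018.00)
P2 → Mid (d²=14943850.00)
P3 → East (d²=14454586.00)
P4 → South (d²=133124836.00)
P5 → Inner (d²=93804709.00)

West, Mid, East, South, Inner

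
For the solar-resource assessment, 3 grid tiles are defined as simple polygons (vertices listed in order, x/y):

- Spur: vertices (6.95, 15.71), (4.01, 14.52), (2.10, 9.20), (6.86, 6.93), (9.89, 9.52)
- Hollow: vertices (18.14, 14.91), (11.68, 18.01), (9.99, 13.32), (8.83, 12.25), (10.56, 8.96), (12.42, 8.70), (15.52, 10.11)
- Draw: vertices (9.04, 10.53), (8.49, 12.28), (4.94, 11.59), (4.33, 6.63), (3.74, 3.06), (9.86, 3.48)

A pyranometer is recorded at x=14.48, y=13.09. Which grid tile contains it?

Hollow

Cast a ray rightward from (14.48, 13.09). For each polygon, the edges (by vertex number in listed order) whose endpoints lie on opposite sides of y = 13.09, where each meets that height, and whether that is right or left of the point:
Spur: 2–3 at x≈3.497 (left), 5–1 at x≈8.194 (left) → 0 crossings.
Hollow: 3–4 at x≈9.741 (left), 7–1 at x≈17.147 (right) → 1 crossing.
Draw: no edge straddles that height → 0 crossings.
Only Hollow has an odd count, so the point is inside Hollow.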